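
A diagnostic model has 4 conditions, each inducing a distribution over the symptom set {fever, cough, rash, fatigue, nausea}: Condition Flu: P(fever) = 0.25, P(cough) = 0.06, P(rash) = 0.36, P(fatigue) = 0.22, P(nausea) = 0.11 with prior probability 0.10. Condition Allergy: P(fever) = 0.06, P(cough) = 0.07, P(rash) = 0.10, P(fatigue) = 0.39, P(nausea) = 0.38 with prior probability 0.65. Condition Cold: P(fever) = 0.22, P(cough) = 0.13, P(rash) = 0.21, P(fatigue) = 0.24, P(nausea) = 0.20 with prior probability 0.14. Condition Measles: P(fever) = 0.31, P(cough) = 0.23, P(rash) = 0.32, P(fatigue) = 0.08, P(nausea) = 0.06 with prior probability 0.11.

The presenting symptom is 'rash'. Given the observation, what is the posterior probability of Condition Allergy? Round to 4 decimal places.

The responsibility of component k is π_k f_k(x) divided by Σ_j π_j f_j(x).
Evaluate each component's likelihood at the observed value:
  L_Flu = 0.36
  L_Allergy = 0.1
  L_Cold = 0.21
  L_Measles = 0.32
Prior × likelihood for each component:
  π_Flu·L_Flu = 0.10 × 0.36 = 0.036
  π_Allergy·L_Allergy = 0.65 × 0.1 = 0.065
  π_Cold·L_Cold = 0.14 × 0.21 = 0.0294
  π_Measles·L_Measles = 0.11 × 0.32 = 0.0352
Marginal: 0.036 + 0.065 + 0.0294 + 0.0352 = 0.1656
P(Condition Allergy | 'rash') = 0.065 / 0.1656 ≈ 0.3925

0.3925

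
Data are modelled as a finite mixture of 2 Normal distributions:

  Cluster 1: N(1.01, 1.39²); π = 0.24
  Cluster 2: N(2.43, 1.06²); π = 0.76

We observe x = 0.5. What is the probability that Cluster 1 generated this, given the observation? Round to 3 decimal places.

0.542

The responsibility of component k is P(Z=k) f_k(x) divided by Σ_j P(Z=j) f_j(x).
Normal densities:
  f_1 = 0.268326
  f_2 = 0.0717347
Multiply by the mixture weights:
  P(Z=1)·f_1 = 0.24 × 0.268326 = 0.0643983
  P(Z=2)·f_2 = 0.76 × 0.0717347 = 0.0545183
Marginal: 0.0643983 + 0.0545183 = 0.118917
P(Cluster 1 | 0.5) = 0.0643983 / 0.118917 ≈ 0.542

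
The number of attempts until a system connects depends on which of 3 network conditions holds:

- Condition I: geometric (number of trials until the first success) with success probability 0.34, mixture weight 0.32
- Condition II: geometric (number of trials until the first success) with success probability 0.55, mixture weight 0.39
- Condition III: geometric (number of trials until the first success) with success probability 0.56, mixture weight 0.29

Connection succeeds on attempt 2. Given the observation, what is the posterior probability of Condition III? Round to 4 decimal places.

0.2980

P(component k | x) = π_k·f_k(x) / marginal(x), where marginal(x) = Σ_j π_j·f_j(x).
Evaluate each component's likelihood at the observed value:
  f_I = 0.2244
  f_II = 0.2475
  f_III = 0.2464
Multiply by the mixture weights:
  π_I·f_I = 0.32 × 0.2244 = 0.071808
  π_II·f_II = 0.39 × 0.2475 = 0.096525
  π_III·f_III = 0.29 × 0.2464 = 0.071456
Marginal: 0.071808 + 0.096525 + 0.071456 = 0.239789
P(Condition III | x) = 0.071456 / 0.239789 ≈ 0.2980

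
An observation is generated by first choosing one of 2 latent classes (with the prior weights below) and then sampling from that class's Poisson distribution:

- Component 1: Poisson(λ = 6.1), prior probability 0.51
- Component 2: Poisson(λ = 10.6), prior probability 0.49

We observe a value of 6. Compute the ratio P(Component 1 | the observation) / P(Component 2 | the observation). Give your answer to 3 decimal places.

Only the two components matter; the odds are (w_i f_i(x)) / (w_j f_j(x)).
Component likelihoods at x = 6:
  f_1 = 0.160491
  f_2 = 0.0490887
Odds = (0.51/0.49) × (0.160491/0.0490887) = 1.04082 × 3.26941 ≈ 3.403

3.403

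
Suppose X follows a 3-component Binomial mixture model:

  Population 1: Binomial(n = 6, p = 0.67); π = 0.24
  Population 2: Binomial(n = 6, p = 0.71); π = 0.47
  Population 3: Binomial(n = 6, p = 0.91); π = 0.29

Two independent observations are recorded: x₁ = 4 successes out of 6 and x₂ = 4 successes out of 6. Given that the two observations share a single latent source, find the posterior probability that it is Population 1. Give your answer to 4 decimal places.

P(component k | x) = π_k·f_k(x) / marginal(x), where marginal(x) = Σ_j π_j·f_j(x).
Since both observations come from the same component, the likelihood for component k is f_k(x₁)·f_k(x₂).
  f_1 = [C(6,4)·0.67^4·0.33^2 = 15·0.201511·0.1089 = 0.329169] × [0.329169] = 0.108352
  f_2 = [C(6,4)·0.71^4·0.29^2 = 15·0.254117·0.0841 = 0.320568] × [0.320568] = 0.102764
  f_3 = [C(6,4)·0.91^4·0.09^2 = 15·0.68575·0.0081 = 0.0833186] × [0.0833186] = 0.00694199
Prior × likelihood for each component:
  π_1·f_1 = 0.24 × 0.108352 = 0.0260045
  π_2·f_2 = 0.47 × 0.102764 = 0.0482991
  π_3·f_3 = 0.29 × 0.00694199 = 0.00201318
Evidence: 0.0260045 + 0.0482991 + 0.00201318 = 0.0763168
Responsibility of Population 1: 0.0260045 / 0.0763168 ≈ 0.3407

0.3407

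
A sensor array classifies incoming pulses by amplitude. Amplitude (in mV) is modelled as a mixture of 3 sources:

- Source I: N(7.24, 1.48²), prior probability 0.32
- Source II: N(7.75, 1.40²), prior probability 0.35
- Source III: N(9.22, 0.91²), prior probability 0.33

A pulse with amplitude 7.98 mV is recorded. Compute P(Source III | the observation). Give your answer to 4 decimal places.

The responsibility of component k is π_k f_k(x) divided by Σ_j π_j f_j(x).
Component likelihoods at x = 7.98 mV:
  L_I = (1/(1.48·√(2π)))·exp(−(7.98−7.24)²/(2·1.48²)) = 0.269556·exp(-0.12500) = 0.237882
  L_II = (1/(1.40·√(2π)))·exp(−(7.98−7.75)²/(2·1.40²)) = 0.284959·exp(-0.01349) = 0.281139
  L_III = (1/(0.91·√(2π)))·exp(−(7.98−9.22)²/(2·0.91²)) = 0.438398·exp(-0.92839) = 0.17325
Weight by the priors:
  π_I·L_I = 0.32 × 0.237882 = 0.0761222
  π_II·L_II = 0.35 × 0.281139 = 0.0983987
  π_III·L_III = 0.33 × 0.17325 = 0.0571726
Sum: 0.0761222 + 0.0983987 + 0.0571726 = 0.231694
Responsibility of Source III: 0.0571726 / 0.231694 ≈ 0.2468

0.2468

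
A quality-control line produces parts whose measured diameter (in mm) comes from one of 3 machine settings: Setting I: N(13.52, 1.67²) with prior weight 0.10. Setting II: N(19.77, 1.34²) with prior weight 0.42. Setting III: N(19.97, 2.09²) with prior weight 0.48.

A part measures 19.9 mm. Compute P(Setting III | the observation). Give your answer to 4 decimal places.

Apply Bayes' rule: the posterior for each component is proportional to its prior times its likelihood at x.
Component likelihoods at x = 19.9 mm:
  p_I = 0.00016177
  p_II = 0.29632
  p_III = 0.190774
Weight by the priors:
  π_I·p_I = 0.10 × 0.00016177 = 1.6177e-05
  π_II·p_II = 0.42 × 0.29632 = 0.124455
  π_III·p_III = 0.48 × 0.190774 = 0.0915717
Sum: 1.6177e-05 + 0.124455 + 0.0915717 = 0.216042
P(Setting III | the observation) ≈ 0.4239

0.4239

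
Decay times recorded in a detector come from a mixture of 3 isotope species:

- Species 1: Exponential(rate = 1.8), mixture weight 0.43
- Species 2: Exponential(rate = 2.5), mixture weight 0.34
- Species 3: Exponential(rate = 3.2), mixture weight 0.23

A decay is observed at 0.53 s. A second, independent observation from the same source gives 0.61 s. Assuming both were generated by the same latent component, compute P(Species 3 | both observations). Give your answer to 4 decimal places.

0.1689

By Bayes' theorem, P(k | x) = w_k f_k(x) / Σ_j w_j f_j(x).
Since both observations come from the same component, the likelihood for component k is f_k(x₁)·f_k(x₂).
  L_1 = [1.8·e^(−1.8·0.53) = 1.8·e^(−0.9540) = 0.693355] × [0.600367] = 0.416268
  L_2 = [2.5·e^(−2.5·0.53) = 2.5·e^(−1.3250) = 0.664507] × [0.544053] = 0.361527
  L_3 = [3.2·e^(−3.2·0.53) = 3.2·e^(−1.6960) = 0.58693] × [0.454367] = 0.266682
Unnormalised posteriors:
  w_1·L_1 = 0.43 × 0.416268 = 0.178995
  w_2·L_2 = 0.34 × 0.361527 = 0.122919
  w_3·L_3 = 0.23 × 0.266682 = 0.0613369
Normaliser: 0.178995 + 0.122919 + 0.0613369 = 0.363251
Responsibility of Species 3: 0.0613369 / 0.363251 ≈ 0.1689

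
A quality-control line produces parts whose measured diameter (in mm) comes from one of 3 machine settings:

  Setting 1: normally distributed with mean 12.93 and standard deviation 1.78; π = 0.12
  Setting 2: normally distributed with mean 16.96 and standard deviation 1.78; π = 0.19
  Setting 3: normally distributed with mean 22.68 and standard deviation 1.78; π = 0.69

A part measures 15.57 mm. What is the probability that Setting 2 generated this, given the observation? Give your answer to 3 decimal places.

0.777

The responsibility of component k is P(Z=k) f_k(x) divided by Σ_j P(Z=j) f_j(x).
Normal densities:
  p_1 = (1/(1.78·√(2π)))·exp(−(15.57−12.93)²/(2·1.78²)) = 0.224125·exp(-1.09986) = 0.0746151
  p_2 = (1/(1.78·√(2π)))·exp(−(15.57−16.96)²/(2·1.78²)) = 0.224125·exp(-0.30490) = 0.165224
  p_3 = (1/(1.78·√(2π)))·exp(−(15.57−22.68)²/(2·1.78²)) = 0.224125·exp(-7.97754) = 7.6893e-05
Multiply by the mixture weights:
  P(Z=1)·p_1 = 0.12 × 0.0746151 = 0.00895381
  P(Z=2)·p_2 = 0.19 × 0.165224 = 0.0313926
  P(Z=3)·p_3 = 0.69 × 7.6893e-05 = 5.30562e-05
Evidence: 0.00895381 + 0.0313926 + 5.30562e-05 = 0.0403994
P(Setting 2 | the observation) = 0.0313926 / 0.0403994 ≈ 0.777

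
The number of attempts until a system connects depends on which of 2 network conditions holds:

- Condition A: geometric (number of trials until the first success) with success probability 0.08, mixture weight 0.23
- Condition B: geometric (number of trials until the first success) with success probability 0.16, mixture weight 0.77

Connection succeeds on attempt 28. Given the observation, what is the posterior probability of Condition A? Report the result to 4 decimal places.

Apply Bayes' rule: the posterior for each component is proportional to its prior times its likelihood at x.
Evaluate each component's likelihood at the observed value:
  L_A = 0.00842095
  L_B = 0.00144431
Unnormalised posteriors:
  w_A·L_A = 0.23 × 0.00842095 = 0.00193682
  w_B·L_B = 0.77 × 0.00144431 = 0.00111212
Evidence: 0.00193682 + 0.00111212 = 0.00304894
Responsibility of Condition A: 0.00193682 / 0.00304894 ≈ 0.6352

0.6352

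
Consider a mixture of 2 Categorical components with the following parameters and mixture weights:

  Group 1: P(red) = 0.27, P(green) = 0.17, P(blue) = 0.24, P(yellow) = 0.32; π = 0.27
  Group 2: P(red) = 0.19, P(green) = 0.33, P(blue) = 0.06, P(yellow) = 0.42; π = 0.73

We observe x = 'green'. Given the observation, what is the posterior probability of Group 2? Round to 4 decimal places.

Posterior ∝ prior × likelihood, so P(k | x) ∝ P(Z=k) f_k(x); normalise over all components.
Categorical probabilities:
  p_1 = 0.17
  p_2 = 0.33
Weight by the priors:
  P(Z=1)·p_1 = 0.27 × 0.17 = 0.0459
  P(Z=2)·p_2 = 0.73 × 0.33 = 0.2409
Denominator: 0.0459 + 0.2409 = 0.2868
So the posterior for Group 2 is 0.2409 / 0.2868 ≈ 0.8400.

0.8400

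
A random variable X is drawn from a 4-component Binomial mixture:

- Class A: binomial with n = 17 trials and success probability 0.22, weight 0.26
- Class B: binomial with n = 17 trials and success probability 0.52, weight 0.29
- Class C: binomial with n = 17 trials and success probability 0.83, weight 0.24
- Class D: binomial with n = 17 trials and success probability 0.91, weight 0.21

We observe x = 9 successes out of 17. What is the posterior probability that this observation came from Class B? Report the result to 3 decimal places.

Posterior ∝ prior × likelihood, so P(k | x) ∝ π_k f_k(x); normalise over all components.
Component likelihoods at x = 9 successes out of 17:
  p_A = C(17,9)·0.22^9·0.78^8 = 24310·1.20727e-06·0.137011 = 0.00402111
  p_B = C(17,9)·0.52^9·0.48^8 = 24310·0.00277991·0.00281793 = 0.190434
  p_C = C(17,9)·0.83^9·0.17^8 = 24310·0.18694·6.97576e-07 = 0.00317015
  p_D = C(17,9)·0.91^9·0.09^8 = 24310·0.42793·4.30467e-09 = 4.47814e-05
Prior × likelihood for each component:
  π_A·p_A = 0.26 × 0.00402111 = 0.00104549
  π_B·p_B = 0.29 × 0.190434 = 0.0552259
  π_C·p_C = 0.24 × 0.00317015 = 0.000760835
  π_D·p_D = 0.21 × 4.47814e-05 = 9.40409e-06
Marginal: 0.00104549 + 0.0552259 + 0.000760835 + 9.40409e-06 = 0.0570416
Responsibility of Class B: 0.0552259 / 0.0570416 ≈ 0.968

0.968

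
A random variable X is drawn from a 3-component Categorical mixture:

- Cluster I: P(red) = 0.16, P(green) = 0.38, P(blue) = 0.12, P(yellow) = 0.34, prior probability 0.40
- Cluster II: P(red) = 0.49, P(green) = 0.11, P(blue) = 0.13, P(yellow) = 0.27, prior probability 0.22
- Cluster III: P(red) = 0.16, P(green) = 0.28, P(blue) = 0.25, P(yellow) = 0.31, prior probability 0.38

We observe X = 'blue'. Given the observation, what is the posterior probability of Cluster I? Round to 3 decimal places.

0.280

Posterior ∝ prior × likelihood, so P(k | x) ∝ π_k f_k(x); normalise over all components.
Component likelihoods at x = 'blue':
  L_I = P(blue | comp) = 0.12
  L_II = P(blue | comp) = 0.13
  L_III = P(blue | comp) = 0.25
Prior × likelihood for each component:
  π_I·L_I = 0.40 × 0.12 = 0.048
  π_II·L_II = 0.22 × 0.13 = 0.0286
  π_III·L_III = 0.38 × 0.25 = 0.095
Denominator: 0.048 + 0.0286 + 0.095 = 0.1716
P(Cluster I | data) ≈ 0.280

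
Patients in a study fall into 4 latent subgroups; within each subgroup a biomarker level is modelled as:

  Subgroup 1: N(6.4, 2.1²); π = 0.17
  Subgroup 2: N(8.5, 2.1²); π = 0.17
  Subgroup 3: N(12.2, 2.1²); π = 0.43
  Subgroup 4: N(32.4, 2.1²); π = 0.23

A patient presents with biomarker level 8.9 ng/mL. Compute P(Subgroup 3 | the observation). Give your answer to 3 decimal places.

0.333

P(component k | x) = π_k·f_k(x) / marginal(x), where marginal(x) = Σ_j π_j·f_j(x).
Component likelihoods at x = 8.9 ng/mL:
  f_1 = 0.0935282
  f_2 = 0.186557
  f_3 = 0.0552675
  f_4 = 1.21912e-28
Prior × likelihood for each component:
  π_1·f_1 = 0.17 × 0.0935282 = 0.0158998
  π_2·f_2 = 0.17 × 0.186557 = 0.0317148
  π_3·f_3 = 0.43 × 0.0552675 = 0.023765
  π_4·f_4 = 0.23 × 1.21912e-28 = 2.80397e-29
Sum: 0.0158998 + 0.0317148 + 0.023765 + 2.80397e-29 = 0.0713796
P(Subgroup 3 | x) = 0.023765 / 0.0713796 ≈ 0.333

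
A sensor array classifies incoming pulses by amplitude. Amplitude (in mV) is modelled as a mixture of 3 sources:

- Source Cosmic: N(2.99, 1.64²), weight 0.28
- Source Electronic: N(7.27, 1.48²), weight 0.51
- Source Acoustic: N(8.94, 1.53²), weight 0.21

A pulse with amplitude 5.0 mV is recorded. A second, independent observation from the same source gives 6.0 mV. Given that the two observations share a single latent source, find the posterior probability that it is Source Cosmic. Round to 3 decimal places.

Apply Bayes' rule: the posterior for each component is proportional to its prior times its likelihood at x.
Since both observations come from the same component, the likelihood for component k is f_k(x₁)·f_k(x₂).
  L_Cosmic = [0.114785] × [0.0451431] = 0.00518175
  L_Electronic = [0.0831402] × [0.186531] = 0.0155083
  L_Acoustic = [0.00946703] × [0.0411546] = 0.000389612
Multiply by the mixture weights:
  π_Cosmic·L_Cosmic = 0.28 × 0.00518175 = 0.00145089
  π_Electronic·L_Electronic = 0.51 × 0.0155083 = 0.00790921
  π_Acoustic·L_Acoustic = 0.21 × 0.000389612 = 8.18186e-05
Marginal: 0.00145089 + 0.00790921 + 8.18186e-05 = 0.00944192
P(Source Cosmic | x₁, x₂) ≈ 0.154

0.154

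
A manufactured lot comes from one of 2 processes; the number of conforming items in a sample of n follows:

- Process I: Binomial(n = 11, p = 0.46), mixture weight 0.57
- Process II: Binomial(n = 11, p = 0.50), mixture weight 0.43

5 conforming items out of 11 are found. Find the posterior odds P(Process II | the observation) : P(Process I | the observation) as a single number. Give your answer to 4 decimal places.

Since P(k|x) ∝ π_k f_k(x), the posterior odds are π_i f_i(x) / (π_j f_j(x)).
Component likelihoods at x = 5 conforming items out of 11:
  L_I = C(11,5)·0.46^5·0.54^6 = 462·0.0205963·0.0247949 = 0.235936
  L_II = C(11,5)·0.50^5·0.50^6 = 462·0.03125·0.015625 = 0.225586
Posterior odds = (π_II·L_II) / (π_I·L_I) = (0.43·0.225586) / (0.57·0.235936) = 0.097002 / 0.134483 ≈ 0.7213

0.7213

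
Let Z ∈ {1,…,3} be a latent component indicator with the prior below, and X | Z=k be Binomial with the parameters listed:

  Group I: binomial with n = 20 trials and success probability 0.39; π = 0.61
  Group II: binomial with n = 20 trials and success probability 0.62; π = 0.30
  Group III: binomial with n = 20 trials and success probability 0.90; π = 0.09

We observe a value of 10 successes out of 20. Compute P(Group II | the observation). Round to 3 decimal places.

The responsibility of component k is w_k f_k(x) divided by Σ_j w_j f_j(x).
Binomial probabilities:
  L_I = C(20,10)·0.39^10·0.61^10 = 184756·8.14041e-05·0.00713343 = 0.107286
  L_II = C(20,10)·0.62^10·0.38^10 = 184756·0.00839299·6.27821e-05 = 0.0973535
  L_III = C(20,10)·0.90^10·0.10^10 = 184756·0.348678·1e-10 = 6.44204e-06
Multiply by the mixture weights:
  w_I·L_I = 0.61 × 0.107286 = 0.0654444
  w_II·L_II = 0.30 × 0.0973535 = 0.029206
  w_III·L_III = 0.09 × 6.44204e-06 = 5.79784e-07
Sum: 0.0654444 + 0.029206 + 5.79784e-07 = 0.0946511
Responsibility of Group II: 0.029206 / 0.0946511 ≈ 0.309

0.309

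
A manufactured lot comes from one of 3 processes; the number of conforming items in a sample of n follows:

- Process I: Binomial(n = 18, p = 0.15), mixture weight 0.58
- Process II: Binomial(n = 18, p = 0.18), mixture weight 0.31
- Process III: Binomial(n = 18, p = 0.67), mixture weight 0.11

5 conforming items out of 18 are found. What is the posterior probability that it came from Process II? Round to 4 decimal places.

0.4543

Apply Bayes' rule: the posterior for each component is proportional to its prior times its likelihood at x.
Component likelihoods at x = 5 conforming items out of 18:
  L_I = C(18,5)·0.15^5·0.85^13 = 8568·7.59375e-05·0.120905 = 0.078665
  L_II = C(18,5)·0.18^5·0.82^13 = 8568·0.000188957·0.0757844 = 0.122694
  L_III = C(18,5)·0.67^5·0.33^13 = 8568·0.135013·5.50404e-07 = 0.0006367
Weight by the priors:
  P(Z=I)·L_I = 0.58 × 0.078665 = 0.0456257
  P(Z=II)·L_II = 0.31 × 0.122694 = 0.038035
  P(Z=III)·L_III = 0.11 × 0.0006367 = 7.0037e-05
Sum: 0.0456257 + 0.038035 + 7.0037e-05 = 0.0837308
Responsibility of Process II: 0.038035 / 0.0837308 ≈ 0.4543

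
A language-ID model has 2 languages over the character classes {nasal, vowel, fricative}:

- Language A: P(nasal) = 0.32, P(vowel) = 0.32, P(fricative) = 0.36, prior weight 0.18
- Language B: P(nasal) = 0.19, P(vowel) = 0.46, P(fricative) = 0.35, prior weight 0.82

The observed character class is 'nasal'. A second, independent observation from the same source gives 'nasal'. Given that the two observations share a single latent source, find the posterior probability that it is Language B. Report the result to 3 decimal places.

P(component k | x) = π_k·f_k(x) / marginal(x), where marginal(x) = Σ_j π_j·f_j(x).
Since both observations come from the same component, the likelihood for component k is f_k(x₁)·f_k(x₂).
  L_A = [P(nasal | comp) = 0.32] × [0.32] = 0.1024
  L_B = [P(nasal | comp) = 0.19] × [0.19] = 0.0361
Unnormalised posteriors:
  π_A·L_A = 0.18 × 0.1024 = 0.018432
  π_B·L_B = 0.82 × 0.0361 = 0.029602
Marginal: 0.018432 + 0.029602 = 0.048034
P(Language B | x₁, x₂) ≈ 0.616

0.616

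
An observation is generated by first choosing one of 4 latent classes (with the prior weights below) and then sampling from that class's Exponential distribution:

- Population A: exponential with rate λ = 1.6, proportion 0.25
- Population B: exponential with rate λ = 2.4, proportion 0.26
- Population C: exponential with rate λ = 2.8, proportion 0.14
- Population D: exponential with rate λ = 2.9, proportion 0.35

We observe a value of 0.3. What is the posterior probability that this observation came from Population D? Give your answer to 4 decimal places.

0.3712

By Bayes' theorem, P(k | x) = w_k f_k(x) / Σ_j w_j f_j(x).
Evaluate each component's likelihood at the observed value:
  f_A = 1.6·e^(−1.6·0.3) = 1.6·e^(−0.4800) = 0.990053
  f_B = 2.4·e^(−2.4·0.3) = 2.4·e^(−0.7200) = 1.16821
  f_C = 2.8·e^(−2.8·0.3) = 2.8·e^(−0.8400) = 1.20879
  f_D = 2.9·e^(−2.9·0.3) = 2.9·e^(−0.8700) = 1.21496
Weight by the priors:
  w_A·f_A = 0.25 × 0.990053 = 0.247513
  w_B·f_B = 0.26 × 1.16821 = 0.303733
  w_C·f_C = 0.14 × 1.20879 = 0.169231
  w_D·f_D = 0.35 × 1.21496 = 0.425236
Marginal: 0.247513 + 0.303733 + 0.169231 + 0.425236 = 1.14571
P(Population D | the observation) ≈ 0.3712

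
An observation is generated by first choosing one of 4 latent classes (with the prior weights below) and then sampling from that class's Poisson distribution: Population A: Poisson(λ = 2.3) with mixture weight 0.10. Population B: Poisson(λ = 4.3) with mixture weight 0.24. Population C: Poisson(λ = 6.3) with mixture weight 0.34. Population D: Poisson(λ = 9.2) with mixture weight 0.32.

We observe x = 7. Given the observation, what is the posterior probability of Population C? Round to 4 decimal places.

Apply Bayes' rule: the posterior for each component is proportional to its prior times its likelihood at x.
Evaluate each component's likelihood at the observed value:
  L_A = 0.00677309
  L_B = 0.0731783
  L_C = 0.143515
  L_D = 0.111834
Prior × likelihood for each component:
  w_A·L_A = 0.10 × 0.00677309 = 0.000677309
  w_B·L_B = 0.24 × 0.0731783 = 0.0175628
  w_C·L_C = 0.34 × 0.143515 = 0.0487952
  w_D·L_D = 0.32 × 0.111834 = 0.035787
Normaliser: 0.000677309 + 0.0175628 + 0.0487952 + 0.035787 = 0.102822
Responsibility of Population C: 0.0487952 / 0.102822 ≈ 0.4746

0.4746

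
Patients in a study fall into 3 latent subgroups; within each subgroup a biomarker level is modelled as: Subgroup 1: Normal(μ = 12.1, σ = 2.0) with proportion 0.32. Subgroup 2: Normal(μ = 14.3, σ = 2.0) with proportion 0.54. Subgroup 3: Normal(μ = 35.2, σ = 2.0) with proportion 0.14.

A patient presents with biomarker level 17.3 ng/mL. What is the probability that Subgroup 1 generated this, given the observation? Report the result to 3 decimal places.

0.059

Posterior ∝ prior × likelihood, so P(k | x) ∝ π_k f_k(x); normalise over all components.
Normal densities:
  f_1 = 0.00679148
  f_2 = 0.0647588
  f_3 = 8.05088e-19
Weight by the priors:
  π_1·f_1 = 0.32 × 0.00679148 = 0.00217328
  π_2·f_2 = 0.54 × 0.0647588 = 0.0349698
  π_3·f_3 = 0.14 × 8.05088e-19 = 1.12712e-19
Marginal: 0.00217328 + 0.0349698 + 1.12712e-19 = 0.037143
P(Subgroup 1 | x) ≈ 0.059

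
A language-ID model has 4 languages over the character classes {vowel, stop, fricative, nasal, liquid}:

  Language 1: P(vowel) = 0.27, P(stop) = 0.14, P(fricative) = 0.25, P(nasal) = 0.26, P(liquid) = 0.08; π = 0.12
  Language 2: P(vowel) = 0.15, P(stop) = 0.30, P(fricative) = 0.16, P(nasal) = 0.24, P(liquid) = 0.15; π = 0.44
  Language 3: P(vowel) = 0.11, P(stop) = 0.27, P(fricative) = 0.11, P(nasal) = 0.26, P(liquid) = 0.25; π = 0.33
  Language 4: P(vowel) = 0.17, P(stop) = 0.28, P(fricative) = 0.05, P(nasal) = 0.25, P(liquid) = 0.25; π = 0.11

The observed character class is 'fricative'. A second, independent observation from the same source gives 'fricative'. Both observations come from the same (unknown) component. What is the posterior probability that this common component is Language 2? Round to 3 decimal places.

P(component k | x) = P(Z=k)·f_k(x) / marginal(x), where marginal(x) = Σ_j P(Z=j)·f_j(x).
Since both observations come from the same component, the likelihood for component k is f_k(x₁)·f_k(x₂).
  f_1 = [0.25] × [0.25] = 0.0625
  f_2 = [0.16] × [0.16] = 0.0256
  f_3 = [0.11] × [0.11] = 0.0121
  f_4 = [0.05] × [0.05] = 0.0025
Multiply by the mixture weights:
  P(Z=1)·f_1 = 0.12 × 0.0625 = 0.0075
  P(Z=2)·f_2 = 0.44 × 0.0256 = 0.011264
  P(Z=3)·f_3 = 0.33 × 0.0121 = 0.003993
  P(Z=4)·f_4 = 0.11 × 0.0025 = 0.000275
Sum: 0.0075 + 0.011264 + 0.003993 + 0.000275 = 0.023032
Responsibility of Language 2: 0.011264 / 0.023032 ≈ 0.489

0.489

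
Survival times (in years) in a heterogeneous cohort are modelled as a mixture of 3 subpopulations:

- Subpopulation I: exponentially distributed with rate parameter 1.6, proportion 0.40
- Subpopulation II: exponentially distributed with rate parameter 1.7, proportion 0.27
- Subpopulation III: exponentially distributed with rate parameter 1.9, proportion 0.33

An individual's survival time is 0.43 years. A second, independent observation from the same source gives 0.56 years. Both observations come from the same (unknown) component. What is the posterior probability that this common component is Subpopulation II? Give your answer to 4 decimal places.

0.2702

By Bayes' theorem, P(k | x) = π_k f_k(x) / Σ_j π_j f_j(x).
Since both observations come from the same component, the likelihood for component k is f_k(x₁)·f_k(x₂).
  f_I = [0.804128] × [0.653119] = 0.525191
  f_II = [0.818426] × [0.656146] = 0.537007
  f_III = [0.839334] × [0.655638] = 0.5503
Unnormalised posteriors:
  π_I·f_I = 0.40 × 0.525191 = 0.210077
  π_II·f_II = 0.27 × 0.537007 = 0.144992
  π_III·f_III = 0.33 × 0.5503 = 0.181599
Marginal: 0.210077 + 0.144992 + 0.181599 = 0.536667
Responsibility of Subpopulation II: 0.144992 / 0.536667 ≈ 0.2702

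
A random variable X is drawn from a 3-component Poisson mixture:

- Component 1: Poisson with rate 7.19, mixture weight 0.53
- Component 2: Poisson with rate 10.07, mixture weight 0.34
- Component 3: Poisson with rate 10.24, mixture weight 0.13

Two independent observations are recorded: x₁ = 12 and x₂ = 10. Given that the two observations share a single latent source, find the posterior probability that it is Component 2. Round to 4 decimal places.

P(component k | x) = P(Z=k)·f_k(x) / marginal(x), where marginal(x) = Σ_j P(Z=j)·f_j(x).
Since both observations come from the same component, the likelihood for component k is f_k(x₁)·f_k(x₂).
  L_1 = [e^(−7.19)·7.19^12/12! = 0.0300492] × [0.0767271] = 0.00230558
  L_2 = [e^(−10.07)·10.07^12/12! = 0.0960885] × [0.12508] = 0.0120187
  L_3 = [e^(−10.24)·10.24^12/12! = 0.0991031] × [0.124756] = 0.0123637
Unnormalised posteriors:
  P(Z=1)·L_1 = 0.53 × 0.00230558 = 0.00122196
  P(Z=2)·L_2 = 0.34 × 0.0120187 = 0.00408636
  P(Z=3)·L_3 = 0.13 × 0.0123637 = 0.00160728
Evidence: 0.00122196 + 0.00408636 + 0.00160728 = 0.0069156
P(Component 2 | x₁, x₂) ≈ 0.5909

0.5909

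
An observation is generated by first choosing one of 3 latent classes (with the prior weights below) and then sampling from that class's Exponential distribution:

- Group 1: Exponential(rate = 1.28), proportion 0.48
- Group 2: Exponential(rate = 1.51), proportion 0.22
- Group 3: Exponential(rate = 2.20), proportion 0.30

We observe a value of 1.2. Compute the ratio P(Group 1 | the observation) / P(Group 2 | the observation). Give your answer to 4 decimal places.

Only the two components matter; the odds are (w_i f_i(x)) / (w_j f_j(x)).
Component likelihoods at x = 1.2:
  f_1 = 0.275508
  f_2 = 0.246624
  f_3 = 0.156995
Odds = (0.48/0.22) × (0.275508/0.246624) = 2.18182 × 1.11712 ≈ 2.4373

2.4373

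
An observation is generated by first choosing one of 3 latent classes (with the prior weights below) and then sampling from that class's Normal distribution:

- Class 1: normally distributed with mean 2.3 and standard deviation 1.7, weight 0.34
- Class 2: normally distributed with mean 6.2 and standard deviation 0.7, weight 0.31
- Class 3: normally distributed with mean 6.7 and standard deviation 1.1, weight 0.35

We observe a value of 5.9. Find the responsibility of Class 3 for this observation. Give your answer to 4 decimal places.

0.3648

Posterior ∝ prior × likelihood, so P(k | x) ∝ P(Z=k) f_k(x); normalise over all components.
Evaluate each component's likelihood at the observed value:
  f_1 = (1/(1.7·√(2π)))·exp(−(5.9−2.3)²/(2·1.7²)) = 0.234672·exp(-2.24221) = 0.0249276
  f_2 = (1/(0.7·√(2π)))·exp(−(5.9−6.2)²/(2·0.7²)) = 0.569918·exp(-0.09184) = 0.51991
  f_3 = (1/(1.1·√(2π)))·exp(−(5.9−6.7)²/(2·1.1²)) = 0.362675·exp(-0.26446) = 0.278396
Unnormalised posteriors:
  P(Z=1)·f_1 = 0.34 × 0.0249276 = 0.00847537
  P(Z=2)·f_2 = 0.31 × 0.51991 = 0.161172
  P(Z=3)·f_3 = 0.35 × 0.278396 = 0.0974385
Evidence: 0.00847537 + 0.161172 + 0.0974385 = 0.267086
So the posterior for Class 3 is 0.0974385 / 0.267086 ≈ 0.3648.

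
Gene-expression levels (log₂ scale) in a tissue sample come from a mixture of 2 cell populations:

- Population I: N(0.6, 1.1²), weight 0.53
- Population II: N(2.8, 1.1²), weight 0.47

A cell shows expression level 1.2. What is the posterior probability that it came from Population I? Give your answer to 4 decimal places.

0.7368

Apply Bayes' rule: the posterior for each component is proportional to its prior times its likelihood at x.
Component likelihoods at x = 1.2:
  L_I = 0.312544
  L_II = 0.125921
Unnormalised posteriors:
  P(Z=I)·L_I = 0.53 × 0.312544 = 0.165648
  P(Z=II)·L_II = 0.47 × 0.125921 = 0.0591829
Marginal: 0.165648 + 0.0591829 = 0.224831
Responsibility of Population I: 0.165648 / 0.224831 ≈ 0.7368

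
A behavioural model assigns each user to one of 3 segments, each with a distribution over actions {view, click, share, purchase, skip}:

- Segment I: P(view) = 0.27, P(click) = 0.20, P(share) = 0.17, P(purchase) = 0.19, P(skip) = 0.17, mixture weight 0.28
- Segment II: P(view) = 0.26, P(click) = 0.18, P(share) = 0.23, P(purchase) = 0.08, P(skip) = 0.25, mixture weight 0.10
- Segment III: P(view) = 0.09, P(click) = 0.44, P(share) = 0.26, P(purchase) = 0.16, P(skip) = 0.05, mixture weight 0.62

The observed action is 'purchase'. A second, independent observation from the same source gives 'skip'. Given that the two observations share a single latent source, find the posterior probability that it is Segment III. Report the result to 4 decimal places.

0.3099

By Bayes' theorem, P(k | x) = w_k f_k(x) / Σ_j w_j f_j(x).
Since both observations come from the same component, the likelihood for component k is f_k(x₁)·f_k(x₂).
  L_I = [0.19] × [0.17] = 0.0323
  L_II = [0.08] × [0.25] = 0.02
  L_III = [0.16] × [0.05] = 0.008
Weight by the priors:
  w_I·L_I = 0.28 × 0.0323 = 0.009044
  w_II·L_II = 0.10 × 0.02 = 0.002
  w_III·L_III = 0.62 × 0.008 = 0.00496
Evidence: 0.009044 + 0.002 + 0.00496 = 0.016004
So the posterior for Segment III is 0.00496 / 0.016004 ≈ 0.3099.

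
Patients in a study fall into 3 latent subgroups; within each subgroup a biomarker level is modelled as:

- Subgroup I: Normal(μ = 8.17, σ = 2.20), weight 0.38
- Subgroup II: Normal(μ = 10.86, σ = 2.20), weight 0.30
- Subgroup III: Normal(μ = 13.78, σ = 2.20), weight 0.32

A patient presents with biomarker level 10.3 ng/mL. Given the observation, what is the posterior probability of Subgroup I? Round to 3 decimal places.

P(component k | x) = π_k·f_k(x) / marginal(x), where marginal(x) = Σ_j π_j·f_j(x).
Evaluate each component's likelihood at the observed value:
  f_I = (1/(2.20·√(2π)))·exp(−(10.3−8.17)²/(2·2.20²)) = 0.181337·exp(-0.46869) = 0.113485
  f_II = (1/(2.20·√(2π)))·exp(−(10.3−10.86)²/(2·2.20²)) = 0.181337·exp(-0.03240) = 0.175557
  f_III = (1/(2.20·√(2π)))·exp(−(10.3−13.78)²/(2·2.20²)) = 0.181337·exp(-1.25107) = 0.0518982
Weight by the priors:
  π_I·f_I = 0.38 × 0.113485 = 0.0431243
  π_II·f_II = 0.30 × 0.175557 = 0.052667
  π_III·f_III = 0.32 × 0.0518982 = 0.0166074
Marginal: 0.0431243 + 0.052667 + 0.0166074 = 0.112399
P(Subgroup I | 10.3 ng/mL) ≈ 0.384

0.384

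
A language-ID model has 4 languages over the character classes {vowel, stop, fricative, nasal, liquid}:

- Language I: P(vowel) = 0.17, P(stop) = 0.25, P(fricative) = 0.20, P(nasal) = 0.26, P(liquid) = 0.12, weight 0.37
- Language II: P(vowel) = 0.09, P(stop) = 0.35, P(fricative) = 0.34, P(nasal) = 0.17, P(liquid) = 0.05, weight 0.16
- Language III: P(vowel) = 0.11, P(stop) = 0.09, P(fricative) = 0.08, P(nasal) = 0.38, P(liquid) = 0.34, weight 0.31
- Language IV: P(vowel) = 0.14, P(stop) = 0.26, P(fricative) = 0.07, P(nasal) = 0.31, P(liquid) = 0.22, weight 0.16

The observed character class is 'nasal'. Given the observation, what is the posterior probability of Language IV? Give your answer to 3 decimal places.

By Bayes' theorem, P(k | x) = P(Z=k) f_k(x) / Σ_j P(Z=j) f_j(x).
Evaluate each component's likelihood at the observed value:
  p_I = P(nasal | comp) = 0.26
  p_II = P(nasal | comp) = 0.17
  p_III = P(nasal | comp) = 0.38
  p_IV = P(nasal | comp) = 0.31
Prior × likelihood for each component:
  P(Z=I)·p_I = 0.37 × 0.26 = 0.0962
  P(Z=II)·p_II = 0.16 × 0.17 = 0.0272
  P(Z=III)·p_III = 0.31 × 0.38 = 0.1178
  P(Z=IV)·p_IV = 0.16 × 0.31 = 0.0496
Denominator: 0.0962 + 0.0272 + 0.1178 + 0.0496 = 0.2908
P(Language IV | data) ≈ 0.171

0.171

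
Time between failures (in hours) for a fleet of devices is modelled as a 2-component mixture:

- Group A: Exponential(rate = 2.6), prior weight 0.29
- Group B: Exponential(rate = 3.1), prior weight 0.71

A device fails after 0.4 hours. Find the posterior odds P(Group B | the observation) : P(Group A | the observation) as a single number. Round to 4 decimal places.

2.3900

Posterior odds = (w_i f_i(x)) / (w_j f_j(x)); the normalising sum cancels.
Exponential densities:
  p_A = 0.918982
  p_B = 0.897091
Posterior odds = (w_B·p_B) / (w_A·p_A) = (0.71·0.897091) / (0.29·0.918982) = 0.636935 / 0.266505 ≈ 2.3900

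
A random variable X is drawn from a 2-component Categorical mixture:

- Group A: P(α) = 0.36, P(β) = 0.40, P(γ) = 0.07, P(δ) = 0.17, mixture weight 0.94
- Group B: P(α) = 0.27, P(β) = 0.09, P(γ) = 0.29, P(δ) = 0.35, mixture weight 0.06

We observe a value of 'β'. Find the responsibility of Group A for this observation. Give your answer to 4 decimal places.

Posterior ∝ prior × likelihood, so P(k | x) ∝ π_k f_k(x); normalise over all components.
Evaluate each component's likelihood at the observed value:
  p_A = P(β | comp) = 0.40
  p_B = P(β | comp) = 0.09
Weight by the priors:
  π_A·p_A = 0.94 × 0.4 = 0.376
  π_B·p_B = 0.06 × 0.09 = 0.0054
Normaliser: 0.376 + 0.0054 = 0.3814
Responsibility of Group A: 0.376 / 0.3814 ≈ 0.9858

0.9858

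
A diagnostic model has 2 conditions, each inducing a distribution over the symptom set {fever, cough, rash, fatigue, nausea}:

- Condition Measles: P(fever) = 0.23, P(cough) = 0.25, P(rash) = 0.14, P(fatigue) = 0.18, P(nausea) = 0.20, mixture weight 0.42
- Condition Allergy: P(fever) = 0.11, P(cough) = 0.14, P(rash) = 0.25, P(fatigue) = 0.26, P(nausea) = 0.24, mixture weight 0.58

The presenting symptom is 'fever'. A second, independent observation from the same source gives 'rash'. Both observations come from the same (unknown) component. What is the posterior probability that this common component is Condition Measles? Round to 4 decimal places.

0.4588

P(component k | x) = w_k·f_k(x) / marginal(x), where marginal(x) = Σ_j w_j·f_j(x).
Since both observations come from the same component, the likelihood for component k is f_k(x₁)·f_k(x₂).
  p_Measles = [0.23] × [0.14] = 0.0322
  p_Allergy = [0.11] × [0.25] = 0.0275
Weight by the priors:
  w_Measles·p_Measles = 0.42 × 0.0322 = 0.013524
  w_Allergy·p_Allergy = 0.58 × 0.0275 = 0.01595
Sum: 0.013524 + 0.01595 = 0.029474
So the posterior for Condition Measles is 0.013524 / 0.029474 ≈ 0.4588.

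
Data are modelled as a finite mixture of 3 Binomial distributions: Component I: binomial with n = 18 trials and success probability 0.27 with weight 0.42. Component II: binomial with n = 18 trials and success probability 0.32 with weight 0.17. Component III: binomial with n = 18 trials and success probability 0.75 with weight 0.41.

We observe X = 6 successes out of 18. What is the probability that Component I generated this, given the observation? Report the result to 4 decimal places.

0.6757

By Bayes' theorem, P(k | x) = P(Z=k) f_k(x) / Σ_j P(Z=j) f_j(x).
Component likelihoods at x = 6 successes out of 18:
  L_I = C(18,6)·0.27^6·0.73^12 = 18564·0.00038742·0.022902 = 0.164713
  L_II = C(18,6)·0.32^6·0.68^12 = 18564·0.00107374·0.00977478 = 0.19484
  L_III = C(18,6)·0.75^6·0.25^12 = 18564·0.177979·5.96046e-08 = 0.000196933
Weight by the priors:
  P(Z=I)·L_I = 0.42 × 0.164713 = 0.0691796
  P(Z=II)·L_II = 0.17 × 0.19484 = 0.0331228
  P(Z=III)·L_III = 0.41 × 0.000196933 = 8.07427e-05
Normaliser: 0.0691796 + 0.0331228 + 8.07427e-05 = 0.102383
Responsibility of Component I: 0.0691796 / 0.102383 ≈ 0.6757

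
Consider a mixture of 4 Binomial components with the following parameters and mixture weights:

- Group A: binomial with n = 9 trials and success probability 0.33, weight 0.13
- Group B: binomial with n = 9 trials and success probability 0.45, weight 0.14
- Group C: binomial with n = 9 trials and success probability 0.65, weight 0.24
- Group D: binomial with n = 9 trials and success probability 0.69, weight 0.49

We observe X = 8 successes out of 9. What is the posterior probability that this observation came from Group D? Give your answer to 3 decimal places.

0.735

Posterior ∝ prior × likelihood, so P(k | x) ∝ P(Z=k) f_k(x); normalise over all components.
Evaluate each component's likelihood at the observed value:
  L_A = C(9,8)·0.33^8·0.67^1 = 9·0.000140641·0.67 = 0.000848064
  L_B = C(9,8)·0.45^8·0.55^1 = 9·0.00168151·0.55 = 0.00832349
  L_C = C(9,8)·0.65^8·0.35^1 = 9·0.0318645·0.35 = 0.100373
  L_D = C(9,8)·0.69^8·0.31^1 = 9·0.0513798·0.31 = 0.14335
Unnormalised posteriors:
  P(Z=A)·L_A = 0.13 × 0.000848064 = 0.000110248
  P(Z=B)·L_B = 0.14 × 0.00832349 = 0.00116529
  P(Z=C)·L_C = 0.24 × 0.100373 = 0.0240895
  P(Z=D)·L_D = 0.49 × 0.14335 = 0.0702414
Marginal: 0.000110248 + 0.00116529 + 0.0240895 + 0.0702414 = 0.0956065
So the posterior for Group D is 0.0702414 / 0.0956065 ≈ 0.735.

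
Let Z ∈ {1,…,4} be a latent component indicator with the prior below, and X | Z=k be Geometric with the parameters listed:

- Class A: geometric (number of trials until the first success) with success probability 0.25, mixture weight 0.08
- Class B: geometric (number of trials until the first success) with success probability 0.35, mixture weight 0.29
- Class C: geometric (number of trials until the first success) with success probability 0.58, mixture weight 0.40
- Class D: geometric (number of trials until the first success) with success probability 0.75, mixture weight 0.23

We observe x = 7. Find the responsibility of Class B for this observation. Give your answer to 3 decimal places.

By Bayes' theorem, P(k | x) = w_k f_k(x) / Σ_j w_j f_j(x).
Component likelihoods at x = 7:
  f_A = 0.0444946
  f_B = 0.0263966
  f_C = 0.00318364
  f_D = 0.000183105
Multiply by the mixture weights:
  w_A·f_A = 0.08 × 0.0444946 = 0.00355957
  w_B·f_B = 0.29 × 0.0263966 = 0.00765502
  w_C·f_C = 0.40 × 0.00318364 = 0.00127346
  w_D·f_D = 0.23 × 0.000183105 = 4.21143e-05
Sum: 0.00355957 + 0.00765502 + 0.00127346 + 4.21143e-05 = 0.0125302
So the posterior for Class B is 0.00765502 / 0.0125302 ≈ 0.611.

0.611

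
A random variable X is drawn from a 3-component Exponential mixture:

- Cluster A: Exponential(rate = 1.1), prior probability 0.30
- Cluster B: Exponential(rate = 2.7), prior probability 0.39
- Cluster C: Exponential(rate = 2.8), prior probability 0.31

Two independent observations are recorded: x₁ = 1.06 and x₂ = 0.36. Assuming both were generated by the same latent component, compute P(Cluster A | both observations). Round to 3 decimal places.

Apply Bayes' rule: the posterior for each component is proportional to its prior times its likelihood at x.
Since both observations come from the same component, the likelihood for component k is f_k(x₁)·f_k(x₂).
  L_A = [0.342772] × [0.740307] = 0.253757
  L_B = [0.154317] × [1.02148] = 0.157631
  L_C = [0.143937] × [1.02185] = 0.147083
Multiply by the mixture weights:
  w_A·L_A = 0.30 × 0.253757 = 0.076127
  w_B·L_B = 0.39 × 0.157631 = 0.0614762
  w_C·L_C = 0.31 × 0.147083 = 0.0455956
Evidence: 0.076127 + 0.0614762 + 0.0455956 = 0.183199
P(Cluster A | x₁,x₂) ≈ 0.416

0.416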